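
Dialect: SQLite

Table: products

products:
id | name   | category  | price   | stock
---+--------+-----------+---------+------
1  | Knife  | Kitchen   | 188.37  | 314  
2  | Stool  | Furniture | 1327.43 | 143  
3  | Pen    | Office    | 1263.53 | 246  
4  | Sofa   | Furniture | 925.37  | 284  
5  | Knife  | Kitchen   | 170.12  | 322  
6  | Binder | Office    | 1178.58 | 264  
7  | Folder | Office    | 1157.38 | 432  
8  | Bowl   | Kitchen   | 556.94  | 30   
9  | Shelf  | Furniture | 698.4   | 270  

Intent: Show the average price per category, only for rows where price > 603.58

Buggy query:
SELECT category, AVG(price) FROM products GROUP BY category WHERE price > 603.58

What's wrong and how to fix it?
Bug: WHERE cannot follow GROUP BY

Fix: Move the WHERE clause before GROUP BY

Corrected query:
SELECT category, AVG(price) FROM products WHERE price > 603.58 GROUP BY category

Result:
category  | AVG(price)
----------+-----------
Furniture | 983.733333
Office    | 1199.83   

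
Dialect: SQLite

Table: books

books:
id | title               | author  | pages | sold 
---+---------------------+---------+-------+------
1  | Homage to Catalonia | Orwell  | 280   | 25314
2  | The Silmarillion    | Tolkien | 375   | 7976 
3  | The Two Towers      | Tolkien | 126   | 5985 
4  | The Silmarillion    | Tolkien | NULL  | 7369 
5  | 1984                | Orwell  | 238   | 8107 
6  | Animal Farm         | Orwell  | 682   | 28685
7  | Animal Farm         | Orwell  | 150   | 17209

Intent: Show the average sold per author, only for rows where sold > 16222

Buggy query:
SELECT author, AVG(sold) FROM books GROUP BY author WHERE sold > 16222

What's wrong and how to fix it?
Bug: Row-level WHERE must come before GROUP BY in the clause order

Fix: Move the WHERE clause before GROUP BY

Corrected query:
SELECT author, AVG(sold) FROM books WHERE sold > 16222 GROUP BY author

Result:
author | AVG(sold)
-------+----------
Orwell | 23736    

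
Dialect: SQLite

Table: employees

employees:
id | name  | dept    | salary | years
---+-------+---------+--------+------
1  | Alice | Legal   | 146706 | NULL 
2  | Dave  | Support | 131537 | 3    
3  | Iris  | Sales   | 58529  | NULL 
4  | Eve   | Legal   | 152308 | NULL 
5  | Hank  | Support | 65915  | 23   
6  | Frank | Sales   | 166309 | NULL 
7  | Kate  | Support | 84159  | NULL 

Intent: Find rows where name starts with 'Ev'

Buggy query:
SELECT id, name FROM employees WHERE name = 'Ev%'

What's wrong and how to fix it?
Bug: '=' compares the literal string including the % character; pattern matching needs LIKE

Fix: Use LIKE for wildcard pattern matching

Corrected query:
SELECT id, name FROM employees WHERE name LIKE 'Ev%'

Result:
id | name
---+-----
4  | Eve 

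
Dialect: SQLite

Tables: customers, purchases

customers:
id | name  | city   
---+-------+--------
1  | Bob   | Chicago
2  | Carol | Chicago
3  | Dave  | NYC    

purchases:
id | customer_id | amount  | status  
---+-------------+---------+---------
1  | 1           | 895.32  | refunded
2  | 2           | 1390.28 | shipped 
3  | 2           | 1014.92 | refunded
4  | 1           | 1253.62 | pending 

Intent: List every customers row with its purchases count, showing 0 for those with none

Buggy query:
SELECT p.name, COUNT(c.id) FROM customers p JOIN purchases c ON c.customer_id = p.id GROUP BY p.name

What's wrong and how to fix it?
Bug: An inner join excludes parents with zero children

Fix: Use LEFT JOIN so parents without children still appear (COUNT(c.id) gives 0)

Corrected query:
SELECT p.name, COUNT(c.id) FROM customers p LEFT JOIN purchases c ON c.customer_id = p.id GROUP BY p.name

Result:
name  | COUNT(c.id)
------+------------
Bob   | 2          
Carol | 2          
Dave  | 0          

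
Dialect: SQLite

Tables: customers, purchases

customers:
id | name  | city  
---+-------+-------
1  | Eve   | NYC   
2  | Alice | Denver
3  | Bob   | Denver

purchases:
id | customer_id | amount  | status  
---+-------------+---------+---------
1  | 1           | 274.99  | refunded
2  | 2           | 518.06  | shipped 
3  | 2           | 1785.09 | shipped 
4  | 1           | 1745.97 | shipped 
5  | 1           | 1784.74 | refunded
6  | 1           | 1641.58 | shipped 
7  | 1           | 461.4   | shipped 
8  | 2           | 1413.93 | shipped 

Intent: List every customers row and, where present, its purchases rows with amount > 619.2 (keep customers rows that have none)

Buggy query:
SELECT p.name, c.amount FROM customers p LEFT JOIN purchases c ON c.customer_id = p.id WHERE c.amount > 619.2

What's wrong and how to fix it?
Bug: A WHERE condition on the right-hand table after LEFT JOIN drops unmatched parents

Fix: Move the right-table condition into the ON clause so unmatched parents are kept

Corrected query:
SELECT p.name, c.amount FROM customers p LEFT JOIN purchases c ON c.customer_id = p.id AND c.amount > 619.2

Result:
name  | amount 
------+--------
Eve   | 1641.58
Eve   | 1745.97
Eve   | 1784.74
Alice | 1413.93
Alice | 1785.09
Bob   | NULL   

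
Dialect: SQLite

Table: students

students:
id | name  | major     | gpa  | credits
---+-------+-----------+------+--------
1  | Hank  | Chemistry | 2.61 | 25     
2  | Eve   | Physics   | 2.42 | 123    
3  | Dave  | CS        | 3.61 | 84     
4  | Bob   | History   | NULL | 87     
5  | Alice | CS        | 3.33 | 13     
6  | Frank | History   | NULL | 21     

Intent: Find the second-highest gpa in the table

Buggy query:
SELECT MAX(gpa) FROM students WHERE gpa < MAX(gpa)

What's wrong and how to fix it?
Bug: MAX(gpa) on the right of the comparison is an aggregate-in-WHERE error

Fix: Compute the overall MAX in a subquery, then take MAX of rows below it

Corrected query:
SELECT MAX(gpa) FROM students WHERE gpa < (SELECT MAX(gpa) FROM students)

Result:
MAX(gpa)
--------
3.33    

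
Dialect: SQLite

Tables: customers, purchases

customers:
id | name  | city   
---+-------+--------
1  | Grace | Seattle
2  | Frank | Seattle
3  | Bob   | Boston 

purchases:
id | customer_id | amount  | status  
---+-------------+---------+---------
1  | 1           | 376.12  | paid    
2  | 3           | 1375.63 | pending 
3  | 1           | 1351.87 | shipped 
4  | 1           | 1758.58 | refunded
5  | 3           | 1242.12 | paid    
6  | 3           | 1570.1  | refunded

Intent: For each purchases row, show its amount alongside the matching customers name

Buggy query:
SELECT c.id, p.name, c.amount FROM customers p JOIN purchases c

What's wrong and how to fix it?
Bug: Missing join condition: each purchases row is matched to all customers rows instead of just its own

Fix: Add ON c.customer_id = p.id to the JOIN

Corrected query:
SELECT c.id, p.name, c.amount FROM customers p JOIN purchases c ON c.customer_id = p.id

Result:
id | name  | amount 
---+-------+--------
1  | Grace | 376.12 
2  | Bob   | 1375.63
3  | Grace | 1351.87
4  | Grace | 1758.58
5  | Bob   | 1242.12
6  | Bob   | 1570.1 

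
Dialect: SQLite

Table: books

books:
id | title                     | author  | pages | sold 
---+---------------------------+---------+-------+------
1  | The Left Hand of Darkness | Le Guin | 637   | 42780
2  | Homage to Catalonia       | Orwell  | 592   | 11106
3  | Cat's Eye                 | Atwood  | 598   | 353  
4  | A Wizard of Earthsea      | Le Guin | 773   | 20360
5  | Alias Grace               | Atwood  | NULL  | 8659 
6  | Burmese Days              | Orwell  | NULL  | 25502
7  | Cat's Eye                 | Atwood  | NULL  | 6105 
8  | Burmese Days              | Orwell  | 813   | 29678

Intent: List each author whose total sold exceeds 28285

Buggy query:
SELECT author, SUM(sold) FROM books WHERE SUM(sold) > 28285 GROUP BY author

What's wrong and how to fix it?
Bug: SUM(sold) is an aggregate, but WHERE filters rows before aggregation

Fix: Move the aggregate condition to a HAVING clause

Corrected query:
SELECT author, SUM(sold) FROM books GROUP BY author HAVING SUM(sold) > 28285

Result:
author  | SUM(sold)
--------+----------
Le Guin | 63140    
Orwell  | 66286    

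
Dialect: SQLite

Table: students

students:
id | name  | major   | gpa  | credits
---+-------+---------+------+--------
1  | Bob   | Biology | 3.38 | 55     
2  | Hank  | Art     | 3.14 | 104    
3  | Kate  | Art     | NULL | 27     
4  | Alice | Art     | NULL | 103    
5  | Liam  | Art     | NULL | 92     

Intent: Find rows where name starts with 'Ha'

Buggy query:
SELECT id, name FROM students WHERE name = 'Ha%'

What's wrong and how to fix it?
Bug: Wildcards only work with LIKE; '=' treats '%' as a literal character

Fix: Use LIKE for wildcard pattern matching

Corrected query:
SELECT id, name FROM students WHERE name LIKE 'Ha%'

Result:
id | name
---+-----
2  | Hank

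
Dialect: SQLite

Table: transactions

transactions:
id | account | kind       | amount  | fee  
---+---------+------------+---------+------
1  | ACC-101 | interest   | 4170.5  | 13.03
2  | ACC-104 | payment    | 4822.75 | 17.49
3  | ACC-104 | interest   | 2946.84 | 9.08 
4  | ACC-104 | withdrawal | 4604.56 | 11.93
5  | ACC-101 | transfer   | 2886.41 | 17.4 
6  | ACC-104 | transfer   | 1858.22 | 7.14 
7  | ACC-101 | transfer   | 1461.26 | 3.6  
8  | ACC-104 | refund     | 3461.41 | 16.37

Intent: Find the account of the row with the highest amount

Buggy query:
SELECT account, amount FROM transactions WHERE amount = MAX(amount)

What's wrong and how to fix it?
Bug: WHERE is evaluated per row; an aggregate over the whole table isn't defined there

Fix: Use a subquery: WHERE amount = (SELECT MAX(amount) FROM transactions)

Corrected query:
SELECT account, amount FROM transactions WHERE amount = (SELECT MAX(amount) FROM transactions)

Result:
account | amount 
--------+--------
ACC-104 | 4822.75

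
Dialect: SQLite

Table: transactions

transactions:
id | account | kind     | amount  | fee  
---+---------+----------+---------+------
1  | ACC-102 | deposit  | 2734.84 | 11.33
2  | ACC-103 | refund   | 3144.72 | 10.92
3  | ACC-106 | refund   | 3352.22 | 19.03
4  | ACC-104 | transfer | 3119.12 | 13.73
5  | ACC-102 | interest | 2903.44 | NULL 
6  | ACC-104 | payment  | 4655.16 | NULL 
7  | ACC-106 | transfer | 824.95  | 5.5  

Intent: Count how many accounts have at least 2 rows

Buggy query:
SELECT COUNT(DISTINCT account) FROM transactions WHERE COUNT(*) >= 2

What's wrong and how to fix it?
Bug: COUNT(*) cannot appear in WHERE; the per-group count doesn't exist yet

Fix: Use a subquery that GROUPs and filters with HAVING, then count its rows

Corrected query:
SELECT COUNT(*) FROM (SELECT account FROM transactions GROUP BY account HAVING COUNT(*) >= 2)

Result:
COUNT(*)
--------
3       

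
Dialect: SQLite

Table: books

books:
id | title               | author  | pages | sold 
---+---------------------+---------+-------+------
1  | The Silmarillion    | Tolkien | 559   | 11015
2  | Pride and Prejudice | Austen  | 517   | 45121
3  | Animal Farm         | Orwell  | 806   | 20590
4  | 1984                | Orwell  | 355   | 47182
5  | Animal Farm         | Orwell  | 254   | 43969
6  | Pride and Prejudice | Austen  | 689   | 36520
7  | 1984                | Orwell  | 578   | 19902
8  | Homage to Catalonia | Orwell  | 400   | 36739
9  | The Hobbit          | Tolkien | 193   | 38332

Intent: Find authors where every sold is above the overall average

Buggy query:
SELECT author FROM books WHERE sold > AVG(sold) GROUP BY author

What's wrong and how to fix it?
Bug: AVG() is an aggregate; it can't sit directly in WHERE

Fix: Compute the overall average in a scalar subquery and compare each group's MIN against it in HAVING

Corrected query:
SELECT author FROM books GROUP BY author HAVING MIN(sold) > (SELECT AVG(sold) FROM books)

Result:
author
------
Austen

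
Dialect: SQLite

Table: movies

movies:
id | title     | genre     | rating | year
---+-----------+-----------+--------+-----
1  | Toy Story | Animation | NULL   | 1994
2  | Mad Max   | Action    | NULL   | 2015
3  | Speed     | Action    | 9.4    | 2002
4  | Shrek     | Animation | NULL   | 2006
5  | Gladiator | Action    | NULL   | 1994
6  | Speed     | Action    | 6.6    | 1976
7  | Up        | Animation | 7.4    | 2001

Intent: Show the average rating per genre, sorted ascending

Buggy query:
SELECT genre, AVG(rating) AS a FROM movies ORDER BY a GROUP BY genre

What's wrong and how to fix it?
Bug: ORDER BY appears before GROUP BY; SQL clause order requires GROUP BY first

Fix: Move ORDER BY to the end, after GROUP BY

Corrected query:
SELECT genre, AVG(rating) AS a FROM movies GROUP BY genre ORDER BY a

Result:
genre     | a  
----------+----
Animation | 7.4
Action    | 8  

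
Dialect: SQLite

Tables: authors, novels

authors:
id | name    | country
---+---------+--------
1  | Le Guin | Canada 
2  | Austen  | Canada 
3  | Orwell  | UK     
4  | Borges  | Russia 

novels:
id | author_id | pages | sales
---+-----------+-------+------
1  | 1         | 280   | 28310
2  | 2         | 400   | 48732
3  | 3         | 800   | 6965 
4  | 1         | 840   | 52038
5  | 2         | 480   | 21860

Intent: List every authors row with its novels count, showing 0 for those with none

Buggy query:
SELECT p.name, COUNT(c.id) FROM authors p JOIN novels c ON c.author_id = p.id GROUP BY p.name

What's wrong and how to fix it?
Bug: INNER JOIN drops authors rows that have no matching novels rows

Fix: Use LEFT JOIN so parents without children still appear (COUNT(c.id) gives 0)

Corrected query:
SELECT p.name, COUNT(c.id) FROM authors p LEFT JOIN novels c ON c.author_id = p.id GROUP BY p.name

Result:
name    | COUNT(c.id)
--------+------------
Austen  | 2          
Borges  | 0          
Le Guin | 2          
Orwell  | 1          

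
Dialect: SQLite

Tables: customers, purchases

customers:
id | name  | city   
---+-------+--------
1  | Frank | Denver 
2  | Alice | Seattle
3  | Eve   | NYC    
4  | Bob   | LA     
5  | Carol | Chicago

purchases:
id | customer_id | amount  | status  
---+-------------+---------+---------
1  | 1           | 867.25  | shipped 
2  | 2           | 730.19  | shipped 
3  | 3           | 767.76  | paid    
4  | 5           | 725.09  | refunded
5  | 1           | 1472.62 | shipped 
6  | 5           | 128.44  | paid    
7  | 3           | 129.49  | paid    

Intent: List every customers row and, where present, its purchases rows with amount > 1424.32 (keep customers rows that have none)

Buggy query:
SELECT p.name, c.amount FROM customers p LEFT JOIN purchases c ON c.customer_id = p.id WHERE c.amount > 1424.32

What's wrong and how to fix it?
Bug: A WHERE condition on the right-hand table after LEFT JOIN drops unmatched parents

Fix: Put 'c.amount > 1424.32' in the JOIN's ON clause instead of WHERE

Corrected query:
SELECT p.name, c.amount FROM customers p LEFT JOIN purchases c ON c.customer_id = p.id AND c.amount > 1424.32

Result:
name  | amount 
------+--------
Frank | 1472.62
Alice | NULL   
Eve   | NULL   
Bob   | NULL   
Carol | NULL   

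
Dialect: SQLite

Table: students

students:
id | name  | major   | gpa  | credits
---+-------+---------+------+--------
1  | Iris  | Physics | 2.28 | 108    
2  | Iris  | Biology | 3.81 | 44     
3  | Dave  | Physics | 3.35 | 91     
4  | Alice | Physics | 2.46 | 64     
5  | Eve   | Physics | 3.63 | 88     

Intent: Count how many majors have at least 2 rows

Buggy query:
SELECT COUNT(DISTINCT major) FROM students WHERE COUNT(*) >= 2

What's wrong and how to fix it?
Bug: WHERE filters individual rows, not groups, so a group-level COUNT is invalid there

Fix: Group first with HAVING COUNT(*) >= 2, then COUNT the resulting groups

Corrected query:
SELECT COUNT(*) FROM (SELECT major FROM students GROUP BY major HAVING COUNT(*) >= 2)

Result:
COUNT(*)
--------
1       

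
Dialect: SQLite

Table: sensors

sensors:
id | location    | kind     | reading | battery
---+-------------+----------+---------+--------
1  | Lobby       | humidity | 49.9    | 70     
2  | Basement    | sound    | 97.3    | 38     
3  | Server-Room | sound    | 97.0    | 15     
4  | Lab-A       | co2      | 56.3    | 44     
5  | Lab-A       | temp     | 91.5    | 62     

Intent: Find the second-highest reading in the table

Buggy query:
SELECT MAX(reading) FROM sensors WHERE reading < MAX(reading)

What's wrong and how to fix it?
Bug: MAX(reading) on the right of the comparison is an aggregate-in-WHERE error

Fix: Compute the overall MAX in a subquery, then take MAX of rows below it

Corrected query:
SELECT MAX(reading) FROM sensors WHERE reading < (SELECT MAX(reading) FROM sensors)

Result:
MAX(reading)
------------
97          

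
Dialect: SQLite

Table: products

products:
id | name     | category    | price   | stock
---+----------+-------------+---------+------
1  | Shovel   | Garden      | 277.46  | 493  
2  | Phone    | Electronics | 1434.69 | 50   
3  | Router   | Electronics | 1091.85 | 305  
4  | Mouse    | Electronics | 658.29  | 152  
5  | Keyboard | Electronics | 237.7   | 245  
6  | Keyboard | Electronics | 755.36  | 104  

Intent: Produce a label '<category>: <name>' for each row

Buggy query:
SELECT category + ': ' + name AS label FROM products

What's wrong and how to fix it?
Bug: '+' is numeric addition; on text columns SQLite converts them to 0 instead of concatenating

Fix: Replace + with || to concatenate text

Corrected query:
SELECT category || ': ' || name AS label FROM products

Result:
label                
---------------------
Garden: Shovel       
Electronics: Phone   
Electronics: Router  
Electronics: Mouse   
Electronics: Keyboard
Electronics: Keyboard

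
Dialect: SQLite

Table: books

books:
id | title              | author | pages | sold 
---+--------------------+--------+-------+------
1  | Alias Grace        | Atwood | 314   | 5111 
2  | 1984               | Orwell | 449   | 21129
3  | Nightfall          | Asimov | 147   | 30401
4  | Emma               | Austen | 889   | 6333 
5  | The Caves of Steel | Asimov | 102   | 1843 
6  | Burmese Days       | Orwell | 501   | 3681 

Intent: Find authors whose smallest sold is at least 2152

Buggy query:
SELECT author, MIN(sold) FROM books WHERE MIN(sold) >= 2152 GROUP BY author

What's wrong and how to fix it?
Bug: MIN() in WHERE is a misuse of aggregate

Fix: Use HAVING for the per-group MIN condition

Corrected query:
SELECT author, MIN(sold) FROM books GROUP BY author HAVING MIN(sold) >= 2152

Result:
author | MIN(sold)
-------+----------
Atwood | 5111     
Austen | 6333     
Orwell | 3681     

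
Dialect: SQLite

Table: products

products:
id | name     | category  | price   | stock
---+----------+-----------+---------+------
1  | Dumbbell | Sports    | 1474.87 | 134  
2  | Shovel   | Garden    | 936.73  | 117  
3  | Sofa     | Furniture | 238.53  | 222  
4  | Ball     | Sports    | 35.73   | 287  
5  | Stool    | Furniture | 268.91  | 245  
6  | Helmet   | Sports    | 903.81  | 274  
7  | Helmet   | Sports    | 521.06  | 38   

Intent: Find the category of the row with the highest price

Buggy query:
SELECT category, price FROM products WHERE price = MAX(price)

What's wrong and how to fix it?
Bug: MAX(price) is an aggregate and cannot be used directly in WHERE

Fix: Wrap MAX in a scalar subquery so WHERE compares against a single value

Corrected query:
SELECT category, price FROM products WHERE price = (SELECT MAX(price) FROM products)

Result:
category | price  
---------+--------
Sports   | 1474.87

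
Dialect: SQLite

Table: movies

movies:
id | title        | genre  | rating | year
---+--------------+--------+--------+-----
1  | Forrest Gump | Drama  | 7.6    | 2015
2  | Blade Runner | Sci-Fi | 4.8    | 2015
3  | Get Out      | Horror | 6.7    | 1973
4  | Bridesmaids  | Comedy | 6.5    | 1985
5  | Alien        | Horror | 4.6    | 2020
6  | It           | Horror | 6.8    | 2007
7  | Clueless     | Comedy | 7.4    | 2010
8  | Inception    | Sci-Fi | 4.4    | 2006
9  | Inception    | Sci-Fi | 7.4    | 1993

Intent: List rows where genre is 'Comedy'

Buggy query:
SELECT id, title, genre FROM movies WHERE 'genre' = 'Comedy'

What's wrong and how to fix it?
Bug: Single quotes denote string literals in SQL; the column name is being compared as a constant string

Fix: Reference the column as genre without single quotes

Corrected query:
SELECT id, title, genre FROM movies WHERE genre = 'Comedy'

Result:
id | title       | genre 
---+-------------+-------
4  | Bridesmaids | Comedy
7  | Clueless    | Comedy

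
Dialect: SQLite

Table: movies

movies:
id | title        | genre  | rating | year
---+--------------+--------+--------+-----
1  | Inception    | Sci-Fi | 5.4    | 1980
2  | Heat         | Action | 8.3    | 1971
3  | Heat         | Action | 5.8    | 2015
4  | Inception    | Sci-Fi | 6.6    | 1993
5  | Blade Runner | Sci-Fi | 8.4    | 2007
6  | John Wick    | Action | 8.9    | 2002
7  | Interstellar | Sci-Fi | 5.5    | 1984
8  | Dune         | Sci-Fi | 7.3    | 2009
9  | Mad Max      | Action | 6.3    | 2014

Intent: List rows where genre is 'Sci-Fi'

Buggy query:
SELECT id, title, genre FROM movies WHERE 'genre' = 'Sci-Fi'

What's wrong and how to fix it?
Bug: Single quotes denote string literals in SQL; the column name is being compared as a constant string

Fix: Remove the quotes around the column name (or use double quotes for an identifier)

Corrected query:
SELECT id, title, genre FROM movies WHERE genre = 'Sci-Fi'

Result:
id | title        | genre 
---+--------------+-------
1  | Inception    | Sci-Fi
4  | Inception    | Sci-Fi
5  | Blade Runner | Sci-Fi
7  | Interstellar | Sci-Fi
8  | Dune         | Sci-Fi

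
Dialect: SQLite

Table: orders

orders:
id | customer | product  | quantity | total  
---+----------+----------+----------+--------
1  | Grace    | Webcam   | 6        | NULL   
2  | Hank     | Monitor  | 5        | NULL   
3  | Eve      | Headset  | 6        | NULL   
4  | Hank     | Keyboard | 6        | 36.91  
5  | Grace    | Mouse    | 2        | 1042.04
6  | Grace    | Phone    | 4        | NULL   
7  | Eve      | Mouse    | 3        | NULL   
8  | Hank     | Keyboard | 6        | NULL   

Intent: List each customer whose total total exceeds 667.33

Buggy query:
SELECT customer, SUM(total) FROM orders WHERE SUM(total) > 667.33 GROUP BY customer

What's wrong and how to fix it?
Bug: SUM(total) is an aggregate, but WHERE filters rows before aggregation

Fix: Move the aggregate condition to a HAVING clause

Corrected query:
SELECT customer, SUM(total) FROM orders GROUP BY customer HAVING SUM(total) > 667.33

Result:
customer | SUM(total)
---------+-----------
Grace    | 1042.04   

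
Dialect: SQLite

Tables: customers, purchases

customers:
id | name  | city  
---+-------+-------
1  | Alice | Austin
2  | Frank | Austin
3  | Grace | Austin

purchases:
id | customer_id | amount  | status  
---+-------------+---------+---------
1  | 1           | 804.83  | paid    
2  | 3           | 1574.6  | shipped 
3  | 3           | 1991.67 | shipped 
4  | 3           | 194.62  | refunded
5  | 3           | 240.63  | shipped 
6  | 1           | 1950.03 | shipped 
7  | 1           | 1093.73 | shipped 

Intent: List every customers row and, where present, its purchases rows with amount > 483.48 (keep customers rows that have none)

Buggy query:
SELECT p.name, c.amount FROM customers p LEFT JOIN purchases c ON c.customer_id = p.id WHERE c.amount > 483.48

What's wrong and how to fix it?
Bug: Filtering c.amount in WHERE discards the NULL rows produced by LEFT JOIN, turning it into an inner join

Fix: Move the right-table condition into the ON clause so unmatched parents are kept

Corrected query:
SELECT p.name, c.amount FROM customers p LEFT JOIN purchases c ON c.customer_id = p.id AND c.amount > 483.48

Result:
name  | amount 
------+--------
Alice | 804.83 
Alice | 1093.73
Alice | 1950.03
Frank | NULL   
Grace | 1574.6 
Grace | 1991.67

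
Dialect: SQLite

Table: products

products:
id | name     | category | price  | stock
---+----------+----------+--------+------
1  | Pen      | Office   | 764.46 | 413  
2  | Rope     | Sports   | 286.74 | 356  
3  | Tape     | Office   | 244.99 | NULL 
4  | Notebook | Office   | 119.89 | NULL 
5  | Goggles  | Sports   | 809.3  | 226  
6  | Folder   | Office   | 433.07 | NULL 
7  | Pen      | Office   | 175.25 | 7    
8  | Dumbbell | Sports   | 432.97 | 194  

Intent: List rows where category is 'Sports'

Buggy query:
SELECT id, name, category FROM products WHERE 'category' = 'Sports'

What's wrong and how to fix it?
Bug: Single quotes denote string literals in SQL; the column name is being compared as a constant string

Fix: Remove the quotes around the column name (or use double quotes for an identifier)

Corrected query:
SELECT id, name, category FROM products WHERE category = 'Sports'

Result:
id | name     | category
---+----------+---------
2  | Rope     | Sports  
5  | Goggles  | Sports  
8  | Dumbbell | Sports  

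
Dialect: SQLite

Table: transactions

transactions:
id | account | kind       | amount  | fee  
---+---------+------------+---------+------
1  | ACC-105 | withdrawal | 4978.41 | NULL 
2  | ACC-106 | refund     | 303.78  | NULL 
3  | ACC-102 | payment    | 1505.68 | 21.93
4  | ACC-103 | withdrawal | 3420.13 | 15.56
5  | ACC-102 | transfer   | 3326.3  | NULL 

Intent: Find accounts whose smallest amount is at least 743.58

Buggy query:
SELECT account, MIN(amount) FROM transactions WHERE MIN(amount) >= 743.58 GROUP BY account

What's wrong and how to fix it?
Bug: Aggregates like MIN are computed per group after WHERE runs

Fix: Replace WHERE with HAVING after the GROUP BY

Corrected query:
SELECT account, MIN(amount) FROM transactions GROUP BY account HAVING MIN(amount) >= 743.58

Result:
account | MIN(amount)
--------+------------
ACC-102 | 1505.68    
ACC-103 | 3420.13    
ACC-105 | 4978.41    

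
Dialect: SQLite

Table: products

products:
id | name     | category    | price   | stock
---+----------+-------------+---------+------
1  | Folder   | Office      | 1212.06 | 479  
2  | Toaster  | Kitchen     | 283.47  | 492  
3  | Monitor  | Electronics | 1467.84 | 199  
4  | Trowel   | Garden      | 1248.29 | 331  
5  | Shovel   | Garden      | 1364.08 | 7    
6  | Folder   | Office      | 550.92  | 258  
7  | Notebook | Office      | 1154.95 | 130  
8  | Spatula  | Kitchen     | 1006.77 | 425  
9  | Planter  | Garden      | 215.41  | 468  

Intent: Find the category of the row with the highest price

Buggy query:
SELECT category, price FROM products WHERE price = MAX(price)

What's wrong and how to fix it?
Bug: MAX(price) is an aggregate and cannot be used directly in WHERE

Fix: Wrap MAX in a scalar subquery so WHERE compares against a single value

Corrected query:
SELECT category, price FROM products WHERE price = (SELECT MAX(price) FROM products)

Result:
category    | price  
------------+--------
Electronics | 1467.84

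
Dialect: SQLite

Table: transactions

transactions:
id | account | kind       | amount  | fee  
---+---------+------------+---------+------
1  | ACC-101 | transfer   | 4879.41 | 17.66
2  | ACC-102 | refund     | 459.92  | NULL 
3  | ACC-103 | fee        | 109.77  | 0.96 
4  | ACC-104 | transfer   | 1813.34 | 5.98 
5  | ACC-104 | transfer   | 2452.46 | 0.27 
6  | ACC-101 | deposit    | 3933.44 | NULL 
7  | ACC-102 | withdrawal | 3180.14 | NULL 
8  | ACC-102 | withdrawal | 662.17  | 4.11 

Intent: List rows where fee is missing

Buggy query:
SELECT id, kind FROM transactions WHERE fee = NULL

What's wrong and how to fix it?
Bug: '= NULL' is always unknown in SQL three-valued logic, so no rows match

Fix: Replace '= NULL' with 'IS NULL'

Corrected query:
SELECT id, kind FROM transactions WHERE fee IS NULL

Result:
id | kind      
---+-----------
2  | refund    
6  | deposit   
7  | withdrawal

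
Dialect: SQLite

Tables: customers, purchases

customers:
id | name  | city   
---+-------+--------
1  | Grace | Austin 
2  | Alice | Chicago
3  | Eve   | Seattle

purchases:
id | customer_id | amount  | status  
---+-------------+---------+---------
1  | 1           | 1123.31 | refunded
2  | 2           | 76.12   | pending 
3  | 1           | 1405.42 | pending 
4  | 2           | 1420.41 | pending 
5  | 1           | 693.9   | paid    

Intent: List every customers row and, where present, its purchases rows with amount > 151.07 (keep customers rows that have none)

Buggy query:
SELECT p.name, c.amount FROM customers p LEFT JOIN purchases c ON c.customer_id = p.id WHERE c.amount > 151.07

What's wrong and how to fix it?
Bug: A WHERE condition on the right-hand table after LEFT JOIN drops unmatched parents

Fix: Put 'c.amount > 151.07' in the JOIN's ON clause instead of WHERE

Corrected query:
SELECT p.name, c.amount FROM customers p LEFT JOIN purchases c ON c.customer_id = p.id AND c.amount > 151.07

Result:
name  | amount 
------+--------
Grace | 693.9  
Grace | 1123.31
Grace | 1405.42
Alice | 1420.41
Eve   | NULL   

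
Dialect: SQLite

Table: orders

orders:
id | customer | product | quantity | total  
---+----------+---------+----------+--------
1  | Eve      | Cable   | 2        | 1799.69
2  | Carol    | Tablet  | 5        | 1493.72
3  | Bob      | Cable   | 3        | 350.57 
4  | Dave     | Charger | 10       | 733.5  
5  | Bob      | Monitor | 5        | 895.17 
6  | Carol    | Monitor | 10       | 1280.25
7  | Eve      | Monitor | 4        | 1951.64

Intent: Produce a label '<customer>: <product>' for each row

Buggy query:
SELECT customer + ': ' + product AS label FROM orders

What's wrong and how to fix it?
Bug: '+' is numeric addition; on text columns SQLite converts them to 0 instead of concatenating

Fix: Replace + with || to concatenate text

Corrected query:
SELECT customer || ': ' || product AS label FROM orders

Result:
label         
--------------
Eve: Cable    
Carol: Tablet 
Bob: Cable    
Dave: Charger 
Bob: Monitor  
Carol: Monitor
Eve: Monitor  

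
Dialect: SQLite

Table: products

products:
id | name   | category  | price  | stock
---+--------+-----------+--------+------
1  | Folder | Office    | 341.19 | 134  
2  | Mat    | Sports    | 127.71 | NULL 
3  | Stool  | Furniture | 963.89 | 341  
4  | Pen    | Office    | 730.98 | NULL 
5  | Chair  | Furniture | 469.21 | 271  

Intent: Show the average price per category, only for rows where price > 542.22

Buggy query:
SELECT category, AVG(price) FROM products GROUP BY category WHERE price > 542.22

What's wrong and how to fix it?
Bug: Row-level WHERE must come before GROUP BY in the clause order

Fix: Place WHERE between FROM and GROUP BY

Corrected query:
SELECT category, AVG(price) FROM products WHERE price > 542.22 GROUP BY category

Result:
category  | AVG(price)
----------+-----------
Furniture | 963.89    
Office    | 730.98    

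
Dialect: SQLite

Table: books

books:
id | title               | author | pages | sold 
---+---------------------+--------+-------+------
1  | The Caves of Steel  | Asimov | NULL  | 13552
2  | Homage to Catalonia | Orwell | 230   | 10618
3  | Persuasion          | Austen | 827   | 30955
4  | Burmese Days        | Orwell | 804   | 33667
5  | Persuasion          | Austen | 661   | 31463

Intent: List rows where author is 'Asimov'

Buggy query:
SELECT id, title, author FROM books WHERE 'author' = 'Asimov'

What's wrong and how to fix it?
Bug: 'author' in single quotes is a string literal, not the column; the comparison is literal-vs-literal and never true

Fix: Remove the quotes around the column name (or use double quotes for an identifier)

Corrected query:
SELECT id, title, author FROM books WHERE author = 'Asimov'

Result:
id | title              | author
---+--------------------+-------
1  | The Caves of Steel | Asimov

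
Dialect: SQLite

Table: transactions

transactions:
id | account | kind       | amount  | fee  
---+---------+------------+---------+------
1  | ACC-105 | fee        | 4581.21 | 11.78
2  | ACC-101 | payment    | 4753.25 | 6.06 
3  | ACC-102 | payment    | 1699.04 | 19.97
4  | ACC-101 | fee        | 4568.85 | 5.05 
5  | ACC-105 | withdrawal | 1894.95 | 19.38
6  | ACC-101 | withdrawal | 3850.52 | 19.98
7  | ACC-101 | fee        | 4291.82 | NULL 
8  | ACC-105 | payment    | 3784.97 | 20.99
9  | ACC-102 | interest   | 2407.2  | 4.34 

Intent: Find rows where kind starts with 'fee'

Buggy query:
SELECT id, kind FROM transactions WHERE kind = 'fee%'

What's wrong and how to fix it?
Bug: Wildcards only work with LIKE; '=' treats '%' as a literal character

Fix: Replace '=' with LIKE so 'fee%' is treated as a pattern

Corrected query:
SELECT id, kind FROM transactions WHERE kind LIKE 'fee%'

Result:
id | kind
---+-----
1  | fee 
4  | fee 
7  | fee 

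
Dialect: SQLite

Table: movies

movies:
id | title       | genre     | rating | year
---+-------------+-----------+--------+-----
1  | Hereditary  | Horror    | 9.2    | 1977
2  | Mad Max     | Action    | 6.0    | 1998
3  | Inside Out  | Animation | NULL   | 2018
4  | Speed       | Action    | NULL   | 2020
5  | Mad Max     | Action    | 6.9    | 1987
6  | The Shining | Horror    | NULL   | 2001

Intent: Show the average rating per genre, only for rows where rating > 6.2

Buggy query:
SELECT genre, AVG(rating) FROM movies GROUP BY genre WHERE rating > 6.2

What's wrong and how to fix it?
Bug: Row-level WHERE must come before GROUP BY in the clause order

Fix: Place WHERE between FROM and GROUP BY

Corrected query:
SELECT genre, AVG(rating) FROM movies WHERE rating > 6.2 GROUP BY genre

Result:
genre  | AVG(rating)
-------+------------
Action | 6.9        
Horror | 9.2        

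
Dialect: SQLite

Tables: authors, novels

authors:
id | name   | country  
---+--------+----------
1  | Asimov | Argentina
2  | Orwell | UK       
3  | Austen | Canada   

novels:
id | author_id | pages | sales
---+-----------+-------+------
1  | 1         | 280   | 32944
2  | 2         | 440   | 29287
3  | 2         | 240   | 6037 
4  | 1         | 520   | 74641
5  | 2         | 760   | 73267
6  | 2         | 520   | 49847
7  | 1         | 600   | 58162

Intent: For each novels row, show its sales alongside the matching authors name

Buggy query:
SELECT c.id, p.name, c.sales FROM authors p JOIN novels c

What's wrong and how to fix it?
Bug: Missing join condition: each novels row is matched to all authors rows instead of just its own

Fix: Specify the join condition linking the foreign key to the parent id

Corrected query:
SELECT c.id, p.name, c.sales FROM authors p JOIN novels c ON c.author_id = p.id

Result:
id | name   | sales
---+--------+------
1  | Asimov | 32944
2  | Orwell | 29287
3  | Orwell | 6037 
4  | Asimov | 74641
5  | Orwell | 73267
6  | Orwell | 49847
7  | Asimov | 58162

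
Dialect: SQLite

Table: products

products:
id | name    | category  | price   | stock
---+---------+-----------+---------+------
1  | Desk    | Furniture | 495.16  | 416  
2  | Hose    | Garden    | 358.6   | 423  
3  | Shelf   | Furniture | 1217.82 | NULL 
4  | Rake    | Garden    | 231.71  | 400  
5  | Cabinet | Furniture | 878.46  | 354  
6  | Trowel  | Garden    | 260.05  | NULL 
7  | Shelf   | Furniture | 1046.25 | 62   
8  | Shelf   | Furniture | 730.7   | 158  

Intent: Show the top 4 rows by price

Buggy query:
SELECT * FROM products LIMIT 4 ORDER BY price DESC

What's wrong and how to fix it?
Bug: ORDER BY cannot follow LIMIT; LIMIT is the final clause

Fix: Sort with ORDER BY, then apply LIMIT

Corrected query:
SELECT * FROM products ORDER BY price DESC LIMIT 4

Result:
id | name    | category  | price   | stock
---+---------+-----------+---------+------
3  | Shelf   | Furniture | 1217.82 | NULL 
7  | Shelf   | Furniture | 1046.25 | 62   
5  | Cabinet | Furniture | 878.46  | 354  
8  | Shelf   | Furniture | 730.7   | 158  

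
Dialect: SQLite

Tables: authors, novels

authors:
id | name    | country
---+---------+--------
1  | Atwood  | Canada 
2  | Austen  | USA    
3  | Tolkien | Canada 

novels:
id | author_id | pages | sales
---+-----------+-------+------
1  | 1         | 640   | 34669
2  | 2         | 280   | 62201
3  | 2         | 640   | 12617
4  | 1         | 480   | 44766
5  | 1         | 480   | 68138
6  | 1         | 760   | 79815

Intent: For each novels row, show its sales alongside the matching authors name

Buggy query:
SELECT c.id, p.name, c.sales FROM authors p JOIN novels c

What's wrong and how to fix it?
Bug: JOIN with no ON clause produces a cartesian product; every novels row pairs with every authors row

Fix: Specify the join condition linking the foreign key to the parent id

Corrected query:
SELECT c.id, p.name, c.sales FROM authors p JOIN novels c ON c.author_id = p.id

Result:
id | name   | sales
---+--------+------
1  | Atwood | 34669
2  | Austen | 62201
3  | Austen | 12617
4  | Atwood | 44766
5  | Atwood | 68138
6  | Atwood | 79815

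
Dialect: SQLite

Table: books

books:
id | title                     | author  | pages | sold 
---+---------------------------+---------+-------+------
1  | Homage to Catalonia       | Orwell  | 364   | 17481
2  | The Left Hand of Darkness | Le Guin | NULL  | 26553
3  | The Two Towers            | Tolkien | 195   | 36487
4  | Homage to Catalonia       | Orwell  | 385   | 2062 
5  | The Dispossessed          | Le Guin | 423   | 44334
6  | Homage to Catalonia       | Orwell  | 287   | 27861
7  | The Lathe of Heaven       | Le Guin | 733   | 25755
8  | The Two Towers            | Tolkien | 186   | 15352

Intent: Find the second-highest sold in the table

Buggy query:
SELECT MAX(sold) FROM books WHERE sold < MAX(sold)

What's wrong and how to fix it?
Bug: MAX(sold) on the right of the comparison is an aggregate-in-WHERE error

Fix: Compute the overall MAX in a subquery, then take MAX of rows below it

Corrected query:
SELECT MAX(sold) FROM books WHERE sold < (SELECT MAX(sold) FROM books)

Result:
MAX(sold)
---------
36487    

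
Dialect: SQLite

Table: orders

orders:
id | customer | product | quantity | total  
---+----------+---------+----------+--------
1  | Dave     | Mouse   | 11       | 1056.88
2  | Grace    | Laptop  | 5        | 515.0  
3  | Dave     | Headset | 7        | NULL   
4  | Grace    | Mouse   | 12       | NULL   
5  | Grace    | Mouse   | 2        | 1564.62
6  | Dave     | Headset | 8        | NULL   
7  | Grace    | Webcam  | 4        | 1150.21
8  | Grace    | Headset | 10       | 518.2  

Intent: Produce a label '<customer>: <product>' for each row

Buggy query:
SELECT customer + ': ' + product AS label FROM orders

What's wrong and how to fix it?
Bug: '+' is numeric addition; on text columns SQLite converts them to 0 instead of concatenating

Fix: Use the || operator for string concatenation

Corrected query:
SELECT customer || ': ' || product AS label FROM orders

Result:
label         
--------------
Dave: Mouse   
Grace: Laptop 
Dave: Headset 
Grace: Mouse  
Grace: Mouse  
Dave: Headset 
Grace: Webcam 
Grace: Headset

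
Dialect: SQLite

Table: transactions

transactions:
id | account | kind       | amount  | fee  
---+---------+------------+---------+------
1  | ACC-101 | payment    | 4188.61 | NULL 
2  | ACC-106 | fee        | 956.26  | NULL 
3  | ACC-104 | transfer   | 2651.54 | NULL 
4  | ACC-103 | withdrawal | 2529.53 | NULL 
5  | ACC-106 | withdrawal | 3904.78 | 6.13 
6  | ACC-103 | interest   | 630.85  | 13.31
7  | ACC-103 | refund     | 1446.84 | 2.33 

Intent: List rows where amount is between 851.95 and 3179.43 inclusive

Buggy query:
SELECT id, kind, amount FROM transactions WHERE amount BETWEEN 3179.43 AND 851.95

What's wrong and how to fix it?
Bug: The bounds are reversed; BETWEEN a AND b requires a <= b to match anything

Fix: Write BETWEEN 851.95 AND 3179.43

Corrected query:
SELECT id, kind, amount FROM transactions WHERE amount BETWEEN 851.95 AND 3179.43

Result:
id | kind       | amount 
---+------------+--------
2  | fee        | 956.26 
3  | transfer   | 2651.54
4  | withdrawal | 2529.53
7  | refund     | 1446.84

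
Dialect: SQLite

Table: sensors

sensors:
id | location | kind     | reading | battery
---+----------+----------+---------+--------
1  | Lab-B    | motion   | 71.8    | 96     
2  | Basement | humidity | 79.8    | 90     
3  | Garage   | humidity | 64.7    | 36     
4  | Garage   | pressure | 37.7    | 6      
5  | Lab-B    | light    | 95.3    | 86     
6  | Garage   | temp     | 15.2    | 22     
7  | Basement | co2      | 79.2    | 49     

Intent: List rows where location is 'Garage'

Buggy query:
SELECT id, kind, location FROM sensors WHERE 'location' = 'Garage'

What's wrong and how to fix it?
Bug: 'location' in single quotes is a string literal, not the column; the comparison is literal-vs-literal and never true

Fix: Reference the column as location without single quotes

Corrected query:
SELECT id, kind, location FROM sensors WHERE location = 'Garage'

Result:
id | kind     | location
---+----------+---------
3  | humidity | Garage  
4  | pressure | Garage  
6  | temp     | Garage  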